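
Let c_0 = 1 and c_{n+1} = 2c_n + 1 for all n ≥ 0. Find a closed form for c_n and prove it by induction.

Claim: c_n = 2^{n+1} − 1.

Base case: c_0 = 1, and 2^{0+1} − 1 = 2 − 1 = 1.
Assume c_r = 2^{r+1} − 1 for some r ≥ 0.
Then c_{r+1} = 2c_r + 1 = 2·(2^{r+1} − 1) + 1 = 2^{r+2} − 2 + 1 = 2^{r+2} − 1.
So the formula holds for r+1, and by induction c_n = 2^{n+1} − 1 for all n ≥ 0.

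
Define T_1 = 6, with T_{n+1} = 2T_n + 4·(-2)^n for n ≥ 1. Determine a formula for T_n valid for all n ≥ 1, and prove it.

Claim: T_n = 2·2^n − (-2)^n.

Base case: T_1 = 6, and 2·2^1 − (-2)^1 = 4 + 2 = 6.
Assume T_r = 2·2^r − (-2)^r for some r ≥ 1.
Then T_{r+1} = 2T_r + 4·(-2)^r = 2·(2·2^r − (-2)^r) + 4·(-2)^r = 2·2^{r+1} − 2·(-2)^r + 4·(-2)^r = 2·2^{r+1} + 2·(-2)^r = 2·2^{r+1} − (-2)^{r+1}.
Hence T_n = 2·2^n − (-2)^n for every n ≥ 1, by induction.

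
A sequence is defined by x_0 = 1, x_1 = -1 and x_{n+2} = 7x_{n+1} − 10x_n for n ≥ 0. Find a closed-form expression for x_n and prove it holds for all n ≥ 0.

Claim: x_n = 2·2^n − 5^n.

Base cases: x_0 = 1 and 2·2^0 − 5^0 = 1; x_1 = -1 and 2·2^1 − 5^1 = -1.
Assume x_j = 2·2^j − 5^j for all 0 ≤ j ≤ m, where m ≥ 1.
Then x_{m+1} = 7x_m − 10x_{m−1} = 7·(2·2^m − 5^m) − 10·(2·2^{m−1} − 5^{m−1}) = 2·(7·2 − 10)2^{m−1} − (7·5 − 10)5^{m−1} = 8·2^{m−1} − 25·5^{m−1} = 2·2^{m+1} − 5^{m+1}.
Hence x_n = 2·2^n − 5^n for every n ≥ 0, by strong induction.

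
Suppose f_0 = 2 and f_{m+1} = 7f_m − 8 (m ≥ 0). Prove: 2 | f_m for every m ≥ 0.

Base case: f_0 = 2 = 2·1, so 2 | f_0.
Assume 2 | f_j, so f_j = 2t for some integer t.
Then f_{j+1} = 7f_j − 8 = 7·(2t) − 8 = 2(7t − 4), so 2 | f_{j+1}.
By induction, 2 | f_m for all m ≥ 0.

2 | f_m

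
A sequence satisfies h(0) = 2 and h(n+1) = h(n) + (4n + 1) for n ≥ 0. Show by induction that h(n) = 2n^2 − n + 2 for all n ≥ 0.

Base case: h(0) = 2, and 2·0^2 − 0 + 2 = 2.
Assume h(j) = 2j^2 − j + 2.
Then h(j+1) = h(j) + (4j + 1) = (2j^2 − j + 2) + (4j + 1) = 2j^2 + 3j + 3,
and 2·(j+1)^2 − (j+1) + 2 = 2j^2 + 3j + 3.
Hence h(n) = 2n^2 − n + 2 for every n ≥ 0, by induction.

h(n) = 2n^2 − n + 2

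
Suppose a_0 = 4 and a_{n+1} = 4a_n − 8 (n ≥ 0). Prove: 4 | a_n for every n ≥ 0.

Base case: a_0 = 4 = 4·1, so 4 | a_0.
Assume 4 | a_m, so a_m = 4t for some integer t.
Then a_{m+1} = 4a_m − 8 = 4·(4t) − 8 = 4(4t − 2), so 4 | a_{m+1}.
This completes the inductive step, so 4 | a_n for all n ≥ 0.

4 | a_n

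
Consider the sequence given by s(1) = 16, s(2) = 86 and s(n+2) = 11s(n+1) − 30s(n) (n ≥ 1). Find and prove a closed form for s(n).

Claim: s(n) = 2·5^n + 6^n.

Base cases: s(1) = 16 and 2·5^1 + 6^1 = 16; s(2) = 86 and 2·5^2 + 6^2 = 86.
Assume s(i) = 2·5^i + 6^i for all 1 ≤ i ≤ j, where j ≥ 2.
Then s(j+1) = 11s(j) − 30s(j−1) = 11·(2·5^j + 6^j) − 30·(2·5^{j−1} + 6^{j−1}) = 2·(11·5 − 30)5^{j−1} + (11·6 − 30)6^{j−1} = 50·5^{j−1} + 36·6^{j−1} = 2·5^{j+1} + 6^{j+1}.
By strong induction, s(n) = 2·5^n + 6^n for all n ≥ 1.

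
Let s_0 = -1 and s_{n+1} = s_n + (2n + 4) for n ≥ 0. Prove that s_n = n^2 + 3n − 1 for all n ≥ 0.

Base case: s_0 = -1, and 0^2 + 3·0 − 1 = -1.
Assume s_r = r^2 + 3r − 1.
Then s_{r+1} = s_r + (2r + 4) = (r^2 + 3r − 1) + (2r + 4) = r^2 + 5r + 3,
and (r+1)^2 + 3·(r+1) − 1 = r^2 + 5r + 3.
By induction, s_n = n^2 + 3n − 1 for all n ≥ 0.

s_n = n^2 + 3n − 1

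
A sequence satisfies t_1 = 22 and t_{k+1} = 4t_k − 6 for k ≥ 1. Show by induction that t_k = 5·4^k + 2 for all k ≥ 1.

Base case: t_1 = 22, and 5·4^1 + 2 = 20 + 2 = 22.
Assume t_m = 5·4^m + 2 for some m ≥ 1.
Then t_{m+1} = 4t_m − 6 = 4·(5·4^m + 2) − 6 = 20·4^m + 8 − 6 = 5·4^{m+1} + 2.
This completes the inductive step, so t_k = 5·4^k + 2 for all k ≥ 1.

t_k = 5·4^k + 2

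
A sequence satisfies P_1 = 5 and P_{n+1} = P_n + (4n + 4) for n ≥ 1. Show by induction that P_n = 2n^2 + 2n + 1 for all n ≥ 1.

Base case: P_1 = 5, and 2·1^2 + 2·1 + 1 = 5.
Assume P_m = 2m^2 + 2m + 1.
Then P_{m+1} = P_m + (4m + 4) = (2m^2 + 2m + 1) + (4m + 4) = 2m^2 + 6m + 5,
and 2·(m+1)^2 + 2·(m+1) + 1 = 2m^2 + 6m + 5.
Hence P_n = 2n^2 + 2n + 1 for every n ≥ 1, by induction.

P_n = 2n^2 + 2n + 1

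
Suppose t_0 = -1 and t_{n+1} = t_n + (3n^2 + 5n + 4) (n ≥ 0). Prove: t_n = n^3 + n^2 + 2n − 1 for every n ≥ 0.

Base case: t_0 = -1, and 0^3 + 0^2 + 2·0 − 1 = -1.
Assume t_r = r^3 + r^2 + 2r − 1.
Then t_{r+1} = t_r + (3r^2 + 5r + 4) = (r^3 + r^2 + 2r − 1) + (3r^2 + 5r + 4) = r^3 + 4r^2 + 7r + 3,
and (r+1)^3 + (r+1)^2 + 2·(r+1) − 1 = r^3 + 4r^2 + 7r + 3.
By induction, t_n = n^3 + n^2 + 2n − 1 for all n ≥ 0.

t_n = n^3 + n^2 + 2n − 1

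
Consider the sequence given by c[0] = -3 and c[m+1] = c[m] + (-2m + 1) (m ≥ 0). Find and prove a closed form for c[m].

Claim: c[m] = -m^2 + 2m − 3.

Base case: c[0] = -3, and -0^2 + 2·0 − 3 = -3.
Assume c[k] = -k^2 + 2k − 3.
Then c[k+1] = c[k] + (-2k + 1) = (-k^2 + 2k − 3) + (-2k + 1) = -k^2 − 2,
and -(k+1)^2 + 2·(k+1) − 3 = -k^2 − 2.
By induction, c[m] = -m^2 + 2m − 3 for all m ≥ 0.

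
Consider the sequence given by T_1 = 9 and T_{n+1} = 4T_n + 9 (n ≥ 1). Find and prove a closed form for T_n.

Claim: T_n = 3·4^n − 3.

Base case: T_1 = 9, and 3·4^1 − 3 = 12 − 3 = 9.
Assume T_r = 3·4^r − 3 for some r ≥ 1.
Then T_{r+1} = 4T_r + 9 = 4·(3·4^r − 3) + 9 = 12·4^r − 12 + 9 = 3·4^{r+1} − 3.
By induction, T_n = 3·4^n − 3 for all n ≥ 1.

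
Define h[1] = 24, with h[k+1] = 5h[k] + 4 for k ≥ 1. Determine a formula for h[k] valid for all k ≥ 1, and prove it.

Claim: h[k] = 5^{k+1} − 1.

Base case: h[1] = 24, and 5^{1+1} − 1 = 25 − 1 = 24.
Assume h[r] = 5^{r+1} − 1 for some r ≥ 1.
Then h[r+1] = 5h[r] + 4 = 5·(5^{r+1} − 1) + 4 = 5^{r+2} − 5 + 4 = 5^{r+2} − 1.
Hence h[k] = 5^{k+1} − 1 for every k ≥ 1, by induction.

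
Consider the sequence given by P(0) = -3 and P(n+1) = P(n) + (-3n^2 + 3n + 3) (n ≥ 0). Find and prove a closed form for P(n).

Claim: P(n) = -n^3 + 3n^2 + n − 3.

Base case: P(0) = -3, and -0^3 + 3·0^2 + 0 − 3 = -3.
Assume P(m) = -m^3 + 3m^2 + m − 3.
Then P(m+1) = P(m) + (-3m^2 + 3m + 3) = (-m^3 + 3m^2 + m − 3) + (-3m^2 + 3m + 3) = -m^3 + 4m,
and -(m+1)^3 + 3·(m+1)^2 + (m+1) − 3 = -m^3 + 4m.
This completes the inductive step, so P(n) = -n^3 + 3n^2 + n − 3 for all n ≥ 0.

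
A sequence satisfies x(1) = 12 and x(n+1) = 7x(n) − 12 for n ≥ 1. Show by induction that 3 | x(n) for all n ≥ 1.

Base case: x(1) = 12 = 3·4, so 3 | x(1).
Assume 3 | x(k), so x(k) = 3t for some integer t.
Then x(k+1) = 7x(k) − 12 = 7·(3t) − 12 = 3(7t − 4), so 3 | x(k+1).
Hence 3 | x(n) for every n ≥ 1, by induction.

3 | x(n)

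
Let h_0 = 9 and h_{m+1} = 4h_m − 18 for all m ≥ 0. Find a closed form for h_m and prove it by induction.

Claim: h_m = 3·4^m + 6.

Base case: h_0 = 9, and 3·4^0 + 6 = 3 + 6 = 9.
Assume h_j = 3·4^j + 6 for some j ≥ 0.
Then h_{j+1} = 4h_j − 18 = 4·(3·4^j + 6) − 18 = 12·4^j + 24 − 18 = 3·4^{j+1} + 6.
This completes the inductive step, so h_m = 3·4^m + 6 for all m ≥ 0.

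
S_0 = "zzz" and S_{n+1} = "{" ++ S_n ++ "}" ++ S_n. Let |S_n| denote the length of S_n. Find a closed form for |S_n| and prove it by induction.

Claim: |S_n| = 5·2^n − 2.

Base case: |S_0| = 3, and 5·2^0 − 2 = 3.
Assume |S_m| = 5·2^m − 2.
Then |S_{m+1}| = 1 + |S_m| + 1 + |S_m| = 2|S_m| + 2 = 2(5·2^m − 2) + 2 = 5·2^{m+1} − 4 + 2 = 5·2^{m+1} − 2.
By induction, |S_n| = 5·2^n − 2 for all n ≥ 0.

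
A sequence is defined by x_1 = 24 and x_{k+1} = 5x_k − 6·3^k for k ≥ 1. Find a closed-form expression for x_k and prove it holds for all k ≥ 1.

Claim: x_k = 3·5^k + 3·3^k.

Base case: x_1 = 24, and 3·5^1 + 3·3^1 = 15 + 9 = 24.
Assume x_j = 3·5^j + 3·3^j for some j ≥ 1.
Then x_{j+1} = 5x_j − 6·3^j = 5·(3·5^j + 3·3^j) − 6·3^j = 3·5^{j+1} + 15·3^j − 6·3^j = 3·5^{j+1} + 9·3^j = 3·5^{j+1} + 3·3^{j+1}.
By induction, x_k = 3·5^k + 3·3^k for all k ≥ 1.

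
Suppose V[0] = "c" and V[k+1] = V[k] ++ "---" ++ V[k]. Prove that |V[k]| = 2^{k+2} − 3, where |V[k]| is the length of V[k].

Base case: |V[0]| = 1, and 2^{0+2} − 3 = 1.
Assume |V[m]| = 2^{m+2} − 3.
Then |V[m+1]| = |V[m]| + 3 + |V[m]| = 2|V[m]| + 3 = 2(2^{m+2} − 3) + 3 = 2^{m+3} − 6 + 3 = 2^{m+3} − 3.
By induction, |V[k]| = 2^{k+2} − 3 for all k ≥ 0.

|V[k]| = 2^{k+2} − 3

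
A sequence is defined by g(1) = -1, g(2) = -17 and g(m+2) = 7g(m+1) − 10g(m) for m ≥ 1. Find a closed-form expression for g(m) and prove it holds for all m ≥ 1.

Claim: g(m) = 2·2^m − 5^m.

Base cases: g(1) = -1 and 2·2^1 − 5^1 = -1; g(2) = -17 and 2·2^2 − 5^2 = -17.
Assume g(j) = 2·2^j − 5^j for all 1 ≤ j ≤ k, where k ≥ 2.
Then g(k+1) = 7g(k) − 10g(k−1) = 7·(2·2^k − 5^k) − 10·(2·2^{k−1} − 5^{k−1}) = 2·(7·2 − 10)2^{k−1} − (7·5 − 10)5^{k−1} = 8·2^{k−1} − 25·5^{k−1} = 2·2^{k+1} − 5^{k+1}.
By strong induction, g(m) = 2·2^m − 5^m for all m ≥ 1.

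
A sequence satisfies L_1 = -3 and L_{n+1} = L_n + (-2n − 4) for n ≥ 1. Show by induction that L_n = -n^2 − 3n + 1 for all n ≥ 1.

Base case: L_1 = -3, and -1^2 − 3·1 + 1 = -3.
Assume L_r = -r^2 − 3r + 1.
Then L_{r+1} = L_r + (-2r − 4) = (-r^2 − 3r + 1) + (-2r − 4) = -r^2 − 5r − 3,
and -(r+1)^2 − 3·(r+1) + 1 = -r^2 − 5r − 3.
This completes the inductive step, so L_n = -n^2 − 3n + 1 for all n ≥ 1.

L_n = -n^2 − 3n + 1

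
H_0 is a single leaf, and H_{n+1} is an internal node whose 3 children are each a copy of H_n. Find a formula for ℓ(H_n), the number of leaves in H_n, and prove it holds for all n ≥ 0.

Claim: ℓ(H_n) = 3^n.

Base case: ℓ(H_0) = 1, and 3^0 = 1.
Assume ℓ(H_r) = 3^r.
Then ℓ(H_{r+1}) = 3·ℓ(H_r) = 3·3^r = 3^{r+1}.
Hence ℓ(H_n) = 3^n for every n ≥ 0, by induction.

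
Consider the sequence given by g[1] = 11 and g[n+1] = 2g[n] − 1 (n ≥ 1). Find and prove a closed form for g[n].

Claim: g[n] = 5·2^n + 1.

Base case: g[1] = 11, and 5·2^1 + 1 = 10 + 1 = 11.
Assume g[k] = 5·2^k + 1 for some k ≥ 1.
Then g[k+1] = 2g[k] − 1 = 2·(5·2^k + 1) − 1 = 10·2^k + 2 − 1 = 5·2^{k+1} + 1.
By induction, g[n] = 5·2^n + 1 for all n ≥ 1.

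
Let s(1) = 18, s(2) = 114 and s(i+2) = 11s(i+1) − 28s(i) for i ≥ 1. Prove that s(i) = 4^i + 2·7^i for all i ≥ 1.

Base cases: s(1) = 18 and 4^1 + 2·7^1 = 18; s(2) = 114 and 4^2 + 2·7^2 = 114.
Assume s(j) = 4^j + 2·7^j for all 1 ≤ j ≤ m, where m ≥ 2.
Then s(m+1) = 11s(m) − 28s(m−1) = 11·(4^m + 2·7^m) − 28·(4^{m−1} + 2·7^{m−1}) = (11·4 − 28)4^{m−1} + 2·(11·7 − 28)7^{m−1} = 16·4^{m−1} + 98·7^{m−1} = 4^{m+1} + 2·7^{m+1}.
So the formula holds for m+1, and by strong induction s(i) = 4^i + 2·7^i for all i ≥ 1.

s(i) = 4^i + 2·7^i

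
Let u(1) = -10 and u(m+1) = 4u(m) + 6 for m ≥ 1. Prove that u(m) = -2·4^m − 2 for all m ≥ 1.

Base case: u(1) = -10, and -2·4^1 − 2 = -8 − 2 = -10.
Assume u(r) = -2·4^r − 2 for some r ≥ 1.
Then u(r+1) = 4u(r) + 6 = 4·(-2·4^r − 2) + 6 = -8·4^r − 8 + 6 = -2·4^{r+1} − 2.
By induction, u(m) = -2·4^m − 2 for all m ≥ 1.

u(m) = -2·4^m − 2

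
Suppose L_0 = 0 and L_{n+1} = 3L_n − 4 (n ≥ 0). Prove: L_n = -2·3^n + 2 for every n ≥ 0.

Base case: L_0 = 0, and -2·3^0 + 2 = -2 + 2 = 0.
Assume L_m = -2·3^m + 2 for some m ≥ 0.
Then L_{m+1} = 3L_m − 4 = 3·(-2·3^m + 2) − 4 = -6·3^m + 6 − 4 = -2·3^{m+1} + 2.
Hence L_n = -2·3^n + 2 for every n ≥ 0, by induction.

L_n = -2·3^n + 2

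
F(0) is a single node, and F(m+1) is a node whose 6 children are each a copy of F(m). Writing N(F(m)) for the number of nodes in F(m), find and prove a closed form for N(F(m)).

Claim: N(F(m)) = (6^{m+1} − 1)/5.

Base case: N(F(0)) = 1, and (6^{0+1} − 1)/5 = 1.
Assume N(F(j)) = (6^{j+1} − 1)/5.
Then N(F(j+1)) = 1 + 6N(F(j)) = 1 + 6·(6^{j+1} − 1)/5 = 1 + (6^{j+2} − 6)/5 = (5 + 6^{j+2} − 6)/5 = (6^{j+2} − 1)/5.
So the formula holds for j+1, and by induction N(F(m)) = (6^{m+1} − 1)/5 for all m ≥ 0.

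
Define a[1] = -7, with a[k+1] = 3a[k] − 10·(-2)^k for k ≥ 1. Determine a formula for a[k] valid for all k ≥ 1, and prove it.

Claim: a[k] = -3^k + 2·(-2)^k.

Base case: a[1] = -7, and -3^1 + 2·(-2)^1 = -3 − 4 = -7.
Assume a[j] = -3^j + 2·(-2)^j for some j ≥ 1.
Then a[j+1] = 3a[j] − 10·(-2)^j = 3·(-3^j + 2·(-2)^j) − 10·(-2)^j = -3^{j+1} + 6·(-2)^j − 10·(-2)^j = -3^{j+1} − 4·(-2)^j = -3^{j+1} + 2·(-2)^{j+1}.
Hence a[k] = -3^k + 2·(-2)^k for every k ≥ 1, by induction.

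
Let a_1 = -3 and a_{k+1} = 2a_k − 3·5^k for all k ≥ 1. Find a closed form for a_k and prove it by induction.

Claim: a_k = 2^k − 5^k.

Base case: a_1 = -3, and 2^1 − 5^1 = 2 − 5 = -3.
Assume a_m = 2^m − 5^m for some m ≥ 1.
Then a_{m+1} = 2a_m − 3·5^m = 2·(2^m − 5^m) − 3·5^m = 2^{m+1} − 2·5^m − 3·5^m = 2^{m+1} − 5·5^m = 2^{m+1} − 5^{m+1}.
So the formula holds for m+1, and by induction a_k = 2^k − 5^k for all k ≥ 1.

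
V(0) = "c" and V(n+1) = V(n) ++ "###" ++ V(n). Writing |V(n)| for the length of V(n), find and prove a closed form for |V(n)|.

Claim: |V(n)| = 2^{n+2} − 3.

Base case: |V(0)| = 1, and 2^{0+2} − 3 = 1.
Assume |V(m)| = 2^{m+2} − 3.
Then |V(m+1)| = |V(m)| + 3 + |V(m)| = 2|V(m)| + 3 = 2(2^{m+2} − 3) + 3 = 2^{m+3} − 6 + 3 = 2^{m+3} − 3.
By induction, |V(n)| = 2^{n+2} − 3 for all n ≥ 0.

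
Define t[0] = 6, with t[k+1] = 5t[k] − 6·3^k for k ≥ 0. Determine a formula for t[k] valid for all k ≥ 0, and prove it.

Claim: t[k] = 3·5^k + 3·3^k.

Base case: t[0] = 6, and 3·5^0 + 3·3^0 = 3 + 3 = 6.
Assume t[j] = 3·5^j + 3·3^j for some j ≥ 0.
Then t[j+1] = 5t[j] − 6·3^j = 5·(3·5^j + 3·3^j) − 6·3^j = 3·5^{j+1} + 15·3^j − 6·3^j = 3·5^{j+1} + 9·3^j = 3·5^{j+1} + 3·3^{j+1}.
So the formula holds for j+1, and by induction t[k] = 3·5^k + 3·3^k for all k ≥ 0.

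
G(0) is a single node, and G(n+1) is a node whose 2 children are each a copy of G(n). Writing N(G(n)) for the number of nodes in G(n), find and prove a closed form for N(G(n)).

Claim: N(G(n)) = 2^{n+1} − 1.

Base case: N(G(0)) = 1, and 2^{0+1} − 1 = 1.
Assume N(G(k)) = 2^{k+1} − 1.
Then N(G(k+1)) = 1 + 2N(G(k)) = 1 + 2(2^{k+1} − 1) = 2^{k+2} − 2 + 1 = 2^{k+2} − 1.
By induction, N(G(n)) = 2^{n+1} − 1 for all n ≥ 0.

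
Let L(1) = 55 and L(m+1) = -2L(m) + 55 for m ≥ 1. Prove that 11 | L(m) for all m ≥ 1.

Base case: L(1) = 55 = 11·5, so 11 | L(1).
Assume 11 | L(k), so L(k) = 11t for some integer t.
Then L(k+1) = -2L(k) + 55 = -2·(11t) + 55 = 11(-2t + 5), so 11 | L(k+1).
By induction, 11 | L(m) for all m ≥ 1.

11 | L(m)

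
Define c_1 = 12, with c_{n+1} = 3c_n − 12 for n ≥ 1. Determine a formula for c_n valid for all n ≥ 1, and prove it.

Claim: c_n = 2·3^n + 6.

Base case: c_1 = 12, and 2·3^1 + 6 = 6 + 6 = 12.
Assume c_m = 2·3^m + 6 for some m ≥ 1.
Then c_{m+1} = 3c_m − 12 = 3·(2·3^m + 6) − 12 = 6·3^m + 18 − 12 = 2·3^{m+1} + 6.
Hence c_n = 2·3^n + 6 for every n ≥ 1, by induction.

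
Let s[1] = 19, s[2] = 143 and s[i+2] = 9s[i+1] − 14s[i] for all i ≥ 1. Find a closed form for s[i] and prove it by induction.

Claim: s[i] = 3·7^i − 2^i.

Base cases: s[1] = 19 and 3·7^1 − 2^1 = 19; s[2] = 143 and 3·7^2 − 2^2 = 143.
Assume s[j] = 3·7^j − 2^j for all 1 ≤ j ≤ k, where k ≥ 2.
Then s[k+1] = 9s[k] − 14s[k−1] = 9·(3·7^k − 2^k) − 14·(3·7^{k−1} − 2^{k−1}) = 3·(9·7 − 14)7^{k−1} − (9·2 − 14)2^{k−1} = 147·7^{k−1} − 4·2^{k−1} = 3·7^{k+1} − 2^{k+1}.
This completes the inductive step, so s[i] = 3·7^i − 2^i for all i ≥ 1.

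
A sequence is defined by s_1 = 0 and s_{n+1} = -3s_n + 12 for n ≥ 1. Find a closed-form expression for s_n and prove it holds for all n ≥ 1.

Claim: s_n = (-3)^n + 3.

Base case: s_1 = 0, and (-3)^1 + 3 = -3 + 3 = 0.
Assume s_m = (-3)^m + 3 for some m ≥ 1.
Then s_{m+1} = -3s_m + 12 = -3·((-3)^m + 3) + 12 = -3·(-3)^m − 9 + 12 = (-3)^{m+1} + 3.
Hence s_n = (-3)^n + 3 for every n ≥ 1, by induction.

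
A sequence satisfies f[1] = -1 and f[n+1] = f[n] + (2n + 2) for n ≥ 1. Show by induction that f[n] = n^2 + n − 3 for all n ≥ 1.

Base case: f[1] = -1, and 1^2 + 1 − 3 = -1.
Assume f[m] = m^2 + m − 3.
Then f[m+1] = f[m] + (2m + 2) = (m^2 + m − 3) + (2m + 2) = m^2 + 3m − 1,
and (m+1)^2 + (m+1) − 3 = m^2 + 3m − 1.
This completes the inductive step, so f[n] = n^2 + n − 3 for all n ≥ 1.

f[n] = n^2 + n − 3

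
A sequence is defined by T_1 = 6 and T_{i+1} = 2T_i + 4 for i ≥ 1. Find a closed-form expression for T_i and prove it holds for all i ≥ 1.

Claim: T_i = 5·2^i − 4.

Base case: T_1 = 6, and 5·2^1 − 4 = 10 − 4 = 6.
Assume T_r = 5·2^r − 4 for some r ≥ 1.
Then T_{r+1} = 2T_r + 4 = 2·(5·2^r − 4) + 4 = 10·2^r − 8 + 4 = 5·2^{r+1} − 4.
So the formula holds for r+1, and by induction T_i = 5·2^i − 4 for all i ≥ 1.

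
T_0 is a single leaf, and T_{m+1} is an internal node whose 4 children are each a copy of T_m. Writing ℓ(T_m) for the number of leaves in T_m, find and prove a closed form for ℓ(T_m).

Claim: ℓ(T_m) = 4^m.

Base case: ℓ(T_0) = 1, and 4^0 = 1.
Assume ℓ(T_j) = 4^j.
Then ℓ(T_{j+1}) = 4·ℓ(T_j) = 4·4^j = 4^{j+1}.
So the formula holds for j+1, and by induction ℓ(T_m) = 4^m for all m ≥ 0.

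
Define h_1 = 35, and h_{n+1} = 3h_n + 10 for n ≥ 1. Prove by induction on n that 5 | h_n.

Base case: h_1 = 35 = 5·7, so 5 | h_1.
Assume 5 | h_k, so h_k = 5t for some integer t.
Then h_{k+1} = 3h_k + 10 = 3·(5t) + 10 = 5(3t + 2), so 5 | h_{k+1}.
Hence 5 | h_n for every n ≥ 1, by induction.

5 | h_n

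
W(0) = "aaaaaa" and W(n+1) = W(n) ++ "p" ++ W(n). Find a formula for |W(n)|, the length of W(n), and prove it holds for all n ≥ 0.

Claim: |W(n)| = 7·2^n − 1.

Base case: |W(0)| = 6, and 7·2^0 − 1 = 6.
Assume |W(m)| = 7·2^m − 1.
Then |W(m+1)| = |W(m)| + 1 + |W(m)| = 2|W(m)| + 1 = 2(7·2^m − 1) + 1 = 7·2^{m+1} − 2 + 1 = 7·2^{m+1} − 1.
By induction, |W(n)| = 7·2^n − 1 for all n ≥ 0.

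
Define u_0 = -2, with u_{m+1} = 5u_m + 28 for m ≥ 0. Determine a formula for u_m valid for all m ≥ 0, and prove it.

Claim: u_m = 5^{m+1} − 7.

Base case: u_0 = -2, and 5^{0+1} − 7 = 5 − 7 = -2.
Assume u_k = 5^{k+1} − 7 for some k ≥ 0.
Then u_{k+1} = 5u_k + 28 = 5·(5^{k+1} − 7) + 28 = 5^{k+2} − 35 + 28 = 5^{k+2} − 7.
So the formula holds for k+1, and by induction u_m = 5^{m+1} − 7 for all m ≥ 0.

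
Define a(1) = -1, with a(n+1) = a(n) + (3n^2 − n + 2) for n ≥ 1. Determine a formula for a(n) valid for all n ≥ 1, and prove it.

Claim: a(n) = n^3 − 2n^2 + 3n − 3.

Base case: a(1) = -1, and 1^3 − 2·1^2 + 3·1 − 3 = -1.
Assume a(r) = r^3 − 2r^2 + 3r − 3.
Then a(r+1) = a(r) + (3r^2 − r + 2) = (r^3 − 2r^2 + 3r − 3) + (3r^2 − r + 2) = r^3 + r^2 + 2r − 1,
and (r+1)^3 − 2·(r+1)^2 + 3·(r+1) − 3 = r^3 + r^2 + 2r − 1.
Hence a(n) = n^3 − 2n^2 + 3n − 3 for every n ≥ 1, by induction.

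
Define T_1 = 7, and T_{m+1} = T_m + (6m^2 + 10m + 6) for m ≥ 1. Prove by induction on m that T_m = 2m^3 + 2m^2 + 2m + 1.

Base case: T_1 = 7, and 2·1^3 + 2·1^2 + 2·1 + 1 = 7.
Assume T_r = 2r^3 + 2r^2 + 2r + 1.
Then T_{r+1} = T_r + (6r^2 + 10r + 6) = (2r^3 + 2r^2 + 2r + 1) + (6r^2 + 10r + 6) = 2r^3 + 8r^2 + 12r + 7,
and 2·(r+1)^3 + 2·(r+1)^2 + 2·(r+1) + 1 = 2r^3 + 8r^2 + 12r + 7.
Hence T_m = 2m^3 + 2m^2 + 2m + 1 for every m ≥ 1, by induction.

T_m = 2m^3 + 2m^2 + 2m + 1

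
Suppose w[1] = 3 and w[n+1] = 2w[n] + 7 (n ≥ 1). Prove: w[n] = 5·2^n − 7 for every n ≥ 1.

Base case: w[1] = 3, and 5·2^1 − 7 = 10 − 7 = 3.
Assume w[k] = 5·2^k − 7 for some k ≥ 1.
Then w[k+1] = 2w[k] + 7 = 2·(5·2^k − 7) + 7 = 10·2^k − 14 + 7 = 5·2^{k+1} − 7.
This completes the inductive step, so w[n] = 5·2^n − 7 for all n ≥ 1.

w[n] = 5·2^n − 7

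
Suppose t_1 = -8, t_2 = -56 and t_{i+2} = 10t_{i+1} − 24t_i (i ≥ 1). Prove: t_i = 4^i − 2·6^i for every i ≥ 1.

Base cases: t_1 = -8 and 4^1 − 2·6^1 = -8; t_2 = -56 and 4^2 − 2·6^2 = -56.
Assume t_p = 4^p − 2·6^p for all 1 ≤ p ≤ j, where j ≥ 2.
Then t_{j+1} = 10t_j − 24t_{j−1} = 10·(4^j − 2·6^j) − 24·(4^{j−1} − 2·6^{j−1}) = (10·4 − 24)4^{j−1} − 2·(10·6 − 24)6^{j−1} = 16·4^{j−1} − 72·6^{j−1} = 4^{j+1} − 2·6^{j+1}.
So the formula holds for j+1, and by strong induction t_i = 4^i − 2·6^i for all i ≥ 1.

t_i = 4^i − 2·6^i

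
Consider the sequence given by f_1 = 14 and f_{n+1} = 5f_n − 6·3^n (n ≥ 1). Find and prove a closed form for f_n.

Claim: f_n = 5^n + 3·3^n.

Base case: f_1 = 14, and 5^1 + 3·3^1 = 5 + 9 = 14.
Assume f_m = 5^m + 3·3^m for some m ≥ 1.
Then f_{m+1} = 5f_m − 6·3^m = 5·(5^m + 3·3^m) − 6·3^m = 5^{m+1} + 15·3^m − 6·3^m = 5^{m+1} + 9·3^m = 5^{m+1} + 3·3^{m+1}.
By induction, f_n = 5^n + 3·3^n for all n ≥ 1.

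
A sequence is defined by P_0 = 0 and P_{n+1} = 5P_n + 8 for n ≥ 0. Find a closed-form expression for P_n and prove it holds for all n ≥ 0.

Claim: P_n = 2·5^n − 2.

Base case: P_0 = 0, and 2·5^0 − 2 = 2 − 2 = 0.
Assume P_r = 2·5^r − 2 for some r ≥ 0.
Then P_{r+1} = 5P_r + 8 = 5·(2·5^r − 2) + 8 = 10·5^r − 10 + 8 = 2·5^{r+1} − 2.
Hence P_n = 2·5^n − 2 for every n ≥ 0, by induction.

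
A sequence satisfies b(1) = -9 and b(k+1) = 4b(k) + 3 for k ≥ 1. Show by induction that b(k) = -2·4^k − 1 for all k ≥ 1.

Base case: b(1) = -9, and -2·4^1 − 1 = -8 − 1 = -9.
Assume b(r) = -2·4^r − 1 for some r ≥ 1.
Then b(r+1) = 4b(r) + 3 = 4·(-2·4^r − 1) + 3 = -8·4^r − 4 + 3 = -2·4^{r+1} − 1.
Hence b(k) = -2·4^k − 1 for every k ≥ 1, by induction.

b(k) = -2·4^k − 1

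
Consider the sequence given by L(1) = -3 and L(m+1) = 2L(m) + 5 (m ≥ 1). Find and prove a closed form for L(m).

Claim: L(m) = 2^m − 5.

Base case: L(1) = -3, and 2^1 − 5 = 2 − 5 = -3.
Assume L(k) = 2^k − 5 for some k ≥ 1.
Then L(k+1) = 2L(k) + 5 = 2·(2^k − 5) + 5 = 2^{k+1} − 10 + 5 = 2^{k+1} − 5.
This completes the inductive step, so L(m) = 2^m − 5 for all m ≥ 1.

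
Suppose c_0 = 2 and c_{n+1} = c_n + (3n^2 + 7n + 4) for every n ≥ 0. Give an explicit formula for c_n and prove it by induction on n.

Claim: c_n = n^3 + 2n^2 + n + 2.

Base case: c_0 = 2, and 0^3 + 2·0^2 + 0 + 2 = 2.
Assume c_k = k^3 + 2k^2 + k + 2.
Then c_{k+1} = c_k + (3k^2 + 7k + 4) = (k^3 + 2k^2 + k + 2) + (3k^2 + 7k + 4) = k^3 + 5k^2 + 8k + 6,
and (k+1)^3 + 2·(k+1)^2 + (k+1) + 2 = k^3 + 5k^2 + 8k + 6.
This completes the inductive step, so c_n = n^3 + 2n^2 + n + 2 for all n ≥ 0.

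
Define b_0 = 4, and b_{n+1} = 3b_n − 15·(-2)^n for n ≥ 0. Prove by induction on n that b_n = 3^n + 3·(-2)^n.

Base case: b_0 = 4, and 3^0 + 3·(-2)^0 = 1 + 3 = 4.
Assume b_m = 3^m + 3·(-2)^m for some m ≥ 0.
Then b_{m+1} = 3b_m − 15·(-2)^m = 3·(3^m + 3·(-2)^m) − 15·(-2)^m = 3^{m+1} + 9·(-2)^m − 15·(-2)^m = 3^{m+1} − 6·(-2)^m = 3^{m+1} + 3·(-2)^{m+1}.
By induction, b_n = 3^n + 3·(-2)^n for all n ≥ 0.

b_n = 3^n + 3·(-2)^n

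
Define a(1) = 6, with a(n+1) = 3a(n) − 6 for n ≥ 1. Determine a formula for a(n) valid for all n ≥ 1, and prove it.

Claim: a(n) = 3^n + 3.

Base case: a(1) = 6, and 3^1 + 3 = 3 + 3 = 6.
Assume a(j) = 3^j + 3 for some j ≥ 1.
Then a(j+1) = 3a(j) − 6 = 3·(3^j + 3) − 6 = 3^{j+1} + 9 − 6 = 3^{j+1} + 3.
So the formula holds for j+1, and by induction a(n) = 3^n + 3 for all n ≥ 1.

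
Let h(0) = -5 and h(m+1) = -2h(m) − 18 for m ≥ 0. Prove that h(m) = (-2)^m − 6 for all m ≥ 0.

Base case: h(0) = -5, and (-2)^0 − 6 = 1 − 6 = -5.
Assume h(j) = (-2)^j − 6 for some j ≥ 0.
Then h(j+1) = -2h(j) − 18 = -2·((-2)^j − 6) − 18 = -2·(-2)^j + 12 − 18 = (-2)^{j+1} − 6.
This completes the inductive step, so h(m) = (-2)^m − 6 for all m ≥ 0.

h(m) = (-2)^m − 6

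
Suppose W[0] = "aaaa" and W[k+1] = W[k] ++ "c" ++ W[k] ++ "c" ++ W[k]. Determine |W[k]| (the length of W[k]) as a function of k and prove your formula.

Claim: |W[k]| = 5·3^k − 1.

Base case: |W[0]| = 4, and 5·3^0 − 1 = 4.
Assume |W[m]| = 5·3^m − 1.
Then |W[m+1]| = 3|W[m]| + 2 = 3(5·3^m − 1) + 2 = 5·3^{m+1} − 3 + 2 = 5·3^{m+1} − 1.
Hence |W[k]| = 5·3^k − 1 for every k ≥ 0, by induction.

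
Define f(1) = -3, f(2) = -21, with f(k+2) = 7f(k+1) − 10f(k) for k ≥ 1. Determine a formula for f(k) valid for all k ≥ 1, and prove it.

Claim: f(k) = -5^k + 2^k.

Base cases: f(1) = -3 and -5^1 + 2^1 = -3; f(2) = -21 and -5^2 + 2^2 = -21.
Assume f(j) = -5^j + 2^j for all 1 ≤ j ≤ m, where m ≥ 2.
Then f(m+1) = 7f(m) − 10f(m−1) = 7·(-5^m + 2^m) − 10·(-5^{m−1} + 2^{m−1}) = -(7·5 − 10)5^{m−1} + (7·2 − 10)2^{m−1} = -25·5^{m−1} + 4·2^{m−1} = -5^{m+1} + 2^{m+1}.
So the formula holds for m+1, and by strong induction f(k) = -5^k + 2^k for all k ≥ 1.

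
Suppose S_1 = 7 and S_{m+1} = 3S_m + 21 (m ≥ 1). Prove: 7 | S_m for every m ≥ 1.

Base case: S_1 = 7 = 7·1, so 7 | S_1.
Assume 7 | S_j, so S_j = 7t for some integer t.
Then S_{j+1} = 3S_j + 21 = 3·(7t) + 21 = 7(3t + 3), so 7 | S_{j+1}.
This completes the inductive step, so 7 | S_m for all m ≥ 1.

7 | S_m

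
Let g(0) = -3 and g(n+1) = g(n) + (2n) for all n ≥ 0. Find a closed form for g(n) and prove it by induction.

Claim: g(n) = n^2 − n − 3.

Base case: g(0) = -3, and 0^2 − 0 − 3 = -3.
Assume g(r) = r^2 − r − 3.
Then g(r+1) = g(r) + (2r) = (r^2 − r − 3) + (2r) = r^2 + r − 3,
and (r+1)^2 − (r+1) − 3 = r^2 + r − 3.
Hence g(n) = n^2 − n − 3 for every n ≥ 0, by induction.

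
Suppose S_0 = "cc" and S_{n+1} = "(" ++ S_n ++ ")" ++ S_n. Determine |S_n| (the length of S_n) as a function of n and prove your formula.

Claim: |S_n| = 2^{n+2} − 2.

Base case: |S_0| = 2, and 2^{0+2} − 2 = 2.
Assume |S_r| = 2^{r+2} − 2.
Then |S_{r+1}| = 1 + |S_r| + 1 + |S_r| = 2|S_r| + 2 = 2(2^{r+2} − 2) + 2 = 2^{r+3} − 4 + 2 = 2^{r+3} − 2.
This completes the inductive step, so |S_n| = 2^{n+2} − 2 for all n ≥ 0.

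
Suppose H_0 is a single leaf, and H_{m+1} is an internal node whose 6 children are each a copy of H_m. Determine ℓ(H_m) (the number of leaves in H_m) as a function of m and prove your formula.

Claim: ℓ(H_m) = 6^m.

Base case: ℓ(H_0) = 1, and 6^0 = 1.
Assume ℓ(H_j) = 6^j.
Then ℓ(H_{j+1}) = 6·ℓ(H_j) = 6·6^j = 6^{j+1}.
By induction, ℓ(H_m) = 6^m for all m ≥ 0.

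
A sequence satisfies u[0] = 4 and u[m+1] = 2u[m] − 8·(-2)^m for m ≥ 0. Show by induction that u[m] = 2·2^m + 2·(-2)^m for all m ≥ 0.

Base case: u[0] = 4, and 2·2^0 + 2·(-2)^0 = 2 + 2 = 4.
Assume u[k] = 2·2^k + 2·(-2)^k for some k ≥ 0.
Then u[k+1] = 2u[k] − 8·(-2)^k = 2·(2·2^k + 2·(-2)^k) − 8·(-2)^k = 2·2^{k+1} + 4·(-2)^k − 8·(-2)^k = 2·2^{k+1} − 4·(-2)^k = 2·2^{k+1} + 2·(-2)^{k+1}.
By induction, u[m] = 2·2^m + 2·(-2)^m for all m ≥ 0.

u[m] = 2·2^m + 2·(-2)^m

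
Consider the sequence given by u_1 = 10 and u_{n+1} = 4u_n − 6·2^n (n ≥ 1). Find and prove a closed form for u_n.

Claim: u_n = 4^n + 3·2^n.

Base case: u_1 = 10, and 4^1 + 3·2^1 = 4 + 6 = 10.
Assume u_m = 4^m + 3·2^m for some m ≥ 1.
Then u_{m+1} = 4u_m − 6·2^m = 4·(4^m + 3·2^m) − 6·2^m = 4^{m+1} + 12·2^m − 6·2^m = 4^{m+1} + 6·2^m = 4^{m+1} + 3·2^{m+1}.
Hence u_n = 4^n + 3·2^n for every n ≥ 1, by induction.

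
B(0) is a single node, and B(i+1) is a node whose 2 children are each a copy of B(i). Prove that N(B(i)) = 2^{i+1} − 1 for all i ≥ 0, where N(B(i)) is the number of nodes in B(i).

Base case: N(B(0)) = 1, and 2^{0+1} − 1 = 1.
Assume N(B(r)) = 2^{r+1} − 1.
Then N(B(r+1)) = 1 + 2N(B(r)) = 1 + 2(2^{r+1} − 1) = 2^{r+2} − 2 + 1 = 2^{r+2} − 1.
Hence N(B(i)) = 2^{i+1} − 1 for every i ≥ 0, by induction.

N(B(i)) = 2^{i+1} − 1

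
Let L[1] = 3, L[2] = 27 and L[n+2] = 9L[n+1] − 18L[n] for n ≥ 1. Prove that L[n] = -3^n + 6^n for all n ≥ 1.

Base cases: L[1] = 3 and -3^1 + 6^1 = 3; L[2] = 27 and -3^2 + 6^2 = 27.
Assume L[j] = -3^j + 6^j for all 1 ≤ j ≤ m, where m ≥ 2.
Then L[m+1] = 9L[m] − 18L[m−1] = 9·(-3^m + 6^m) − 18·(-3^{m−1} + 6^{m−1}) = -(9·3 − 18)3^{m−1} + (9·6 − 18)6^{m−1} = -9·3^{m−1} + 36·6^{m−1} = -3^{m+1} + 6^{m+1}.
So the formula holds for m+1, and by strong induction L[n] = -3^n + 6^n for all n ≥ 1.

L[n] = -3^n + 6^n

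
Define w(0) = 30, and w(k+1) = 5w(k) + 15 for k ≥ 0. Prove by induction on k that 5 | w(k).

Base case: w(0) = 30 = 5·6, so 5 | w(0).
Assume 5 | w(j), so w(j) = 5t for some integer t.
Then w(j+1) = 5w(j) + 15 = 5·(5t) + 15 = 5(5t + 3), so 5 | w(j+1).
So the property holds for j+1, and by induction 5 | w(k) for all k ≥ 0.

5 | w(k)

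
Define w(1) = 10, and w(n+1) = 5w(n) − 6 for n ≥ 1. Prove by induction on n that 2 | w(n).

Base case: w(1) = 10 = 2·5, so 2 | w(1).
Assume 2 | w(k), so w(k) = 2t for some integer t.
Then w(k+1) = 5w(k) − 6 = 5·(2t) − 6 = 2(5t − 3), so 2 | w(k+1).
By induction, 2 | w(n) for all n ≥ 1.

2 | w(n)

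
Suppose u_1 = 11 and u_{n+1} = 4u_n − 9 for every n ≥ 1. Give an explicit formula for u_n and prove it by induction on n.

Claim: u_n = 2·4^n + 3.

Base case: u_1 = 11, and 2·4^1 + 3 = 8 + 3 = 11.
Assume u_r = 2·4^r + 3 for some r ≥ 1.
Then u_{r+1} = 4u_r − 9 = 4·(2·4^r + 3) − 9 = 8·4^r + 12 − 9 = 2·4^{r+1} + 3.
Hence u_n = 2·4^n + 3 for every n ≥ 1, by induction.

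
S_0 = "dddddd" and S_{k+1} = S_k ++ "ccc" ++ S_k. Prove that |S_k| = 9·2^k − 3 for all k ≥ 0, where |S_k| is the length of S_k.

Base case: |S_0| = 6, and 9·2^0 − 3 = 6.
Assume |S_r| = 9·2^r − 3.
Then |S_{r+1}| = |S_r| + 3 + |S_r| = 2|S_r| + 3 = 2(9·2^r − 3) + 3 = 9·2^{r+1} − 6 + 3 = 9·2^{r+1} − 3.
So the formula holds for r+1, and by induction |S_k| = 9·2^k − 3 for all k ≥ 0.

|S_k| = 9·2^k − 3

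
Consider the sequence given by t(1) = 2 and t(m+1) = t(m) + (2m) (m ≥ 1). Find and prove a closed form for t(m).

Claim: t(m) = m^2 − m + 2.

Base case: t(1) = 2, and 1^2 − 1 + 2 = 2.
Assume t(k) = k^2 − k + 2.
Then t(k+1) = t(k) + (2k) = (k^2 − k + 2) + (2k) = k^2 + k + 2,
and (k+1)^2 − (k+1) + 2 = k^2 + k + 2.
By induction, t(m) = m^2 − m + 2 for all m ≥ 1.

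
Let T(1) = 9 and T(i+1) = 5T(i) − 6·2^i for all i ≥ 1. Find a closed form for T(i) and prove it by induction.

Claim: T(i) = 5^i + 2·2^i.

Base case: T(1) = 9, and 5^1 + 2·2^1 = 5 + 4 = 9.
Assume T(r) = 5^r + 2·2^r for some r ≥ 1.
Then T(r+1) = 5T(r) − 6·2^r = 5·(5^r + 2·2^r) − 6·2^r = 5^{r+1} + 10·2^r − 6·2^r = 5^{r+1} + 4·2^r = 5^{r+1} + 2·2^{r+1}.
So the formula holds for r+1, and by induction T(i) = 5^i + 2·2^i for all i ≥ 1.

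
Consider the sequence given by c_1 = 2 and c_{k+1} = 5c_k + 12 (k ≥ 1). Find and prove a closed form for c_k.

Claim: c_k = 5^k − 3.

Base case: c_1 = 2, and 5^1 − 3 = 5 − 3 = 2.
Assume c_r = 5^r − 3 for some r ≥ 1.
Then c_{r+1} = 5c_r + 12 = 5·(5^r − 3) + 12 = 5^{r+1} − 15 + 12 = 5^{r+1} − 3.
By induction, c_k = 5^k − 3 for all k ≥ 1.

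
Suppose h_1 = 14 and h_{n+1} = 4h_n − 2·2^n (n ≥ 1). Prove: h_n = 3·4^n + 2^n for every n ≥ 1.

Base case: h_1 = 14, and 3·4^1 + 2^1 = 12 + 2 = 14.
Assume h_r = 3·4^r + 2^r for some r ≥ 1.
Then h_{r+1} = 4h_r − 2·2^r = 4·(3·4^r + 2^r) − 2·2^r = 3·4^{r+1} + 4·2^r − 2·2^r = 3·4^{r+1} + 2·2^r = 3·4^{r+1} + 2^{r+1}.
This completes the inductive step, so h_n = 3·4^n + 2^n for all n ≥ 1.

h_n = 3·4^n + 2^n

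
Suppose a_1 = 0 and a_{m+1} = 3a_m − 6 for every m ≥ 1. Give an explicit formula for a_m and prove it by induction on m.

Claim: a_m = -3^m + 3.

Base case: a_1 = 0, and -3^1 + 3 = -3 + 3 = 0.
Assume a_j = -3^j + 3 for some j ≥ 1.
Then a_{j+1} = 3a_j − 6 = 3·(-3^j + 3) − 6 = -3^{j+1} + 9 − 6 = -3^{j+1} + 3.
Hence a_m = -3^m + 3 for every m ≥ 1, by induction.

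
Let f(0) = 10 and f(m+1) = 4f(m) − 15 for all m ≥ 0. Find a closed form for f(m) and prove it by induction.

Claim: f(m) = 5·4^m + 5.

Base case: f(0) = 10, and 5·4^0 + 5 = 5 + 5 = 10.
Assume f(r) = 5·4^r + 5 for some r ≥ 0.
Then f(r+1) = 4f(r) − 15 = 4·(5·4^r + 5) − 15 = 20·4^r + 20 − 15 = 5·4^{r+1} + 5.
This completes the inductive step, so f(m) = 5·4^m + 5 for all m ≥ 0.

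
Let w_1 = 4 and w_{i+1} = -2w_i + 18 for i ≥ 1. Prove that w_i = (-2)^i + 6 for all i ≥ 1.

Base case: w_1 = 4, and (-2)^1 + 6 = -2 + 6 = 4.
Assume w_r = (-2)^r + 6 for some r ≥ 1.
Then w_{r+1} = -2w_r + 18 = -2·((-2)^r + 6) + 18 = -2·(-2)^r − 12 + 18 = (-2)^{r+1} + 6.
So the formula holds for r+1, and by induction w_i = (-2)^i + 6 for all i ≥ 1.

w_i = (-2)^i + 6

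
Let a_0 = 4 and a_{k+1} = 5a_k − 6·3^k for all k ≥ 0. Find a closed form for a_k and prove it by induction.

Claim: a_k = 5^k + 3·3^k.

Base case: a_0 = 4, and 5^0 + 3·3^0 = 1 + 3 = 4.
Assume a_r = 5^r + 3·3^r for some r ≥ 0.
Then a_{r+1} = 5a_r − 6·3^r = 5·(5^r + 3·3^r) − 6·3^r = 5^{r+1} + 15·3^r − 6·3^r = 5^{r+1} + 9·3^r = 5^{r+1} + 3·3^{r+1}.
By induction, a_k = 5^k + 3·3^k for all k ≥ 0.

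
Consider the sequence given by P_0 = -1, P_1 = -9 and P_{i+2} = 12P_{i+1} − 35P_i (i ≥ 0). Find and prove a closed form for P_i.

Claim: P_i = 5^i − 2·7^i.

Base cases: P_0 = -1 and 5^0 − 2·7^0 = -1; P_1 = -9 and 5^1 − 2·7^1 = -9.
Assume P_j = 5^j − 2·7^j for all 0 ≤ j ≤ k, where k ≥ 1.
Then P_{k+1} = 12P_k − 35P_{k−1} = 12·(5^k − 2·7^k) − 35·(5^{k−1} − 2·7^{k−1}) = (12·5 − 35)5^{k−1} − 2·(12·7 − 35)7^{k−1} = 25·5^{k−1} − 98·7^{k−1} = 5^{k+1} − 2·7^{k+1}.
So the formula holds for k+1, and by strong induction P_i = 5^i − 2·7^i for all i ≥ 0.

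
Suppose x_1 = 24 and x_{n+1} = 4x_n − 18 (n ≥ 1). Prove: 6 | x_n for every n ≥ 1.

Base case: x_1 = 24 = 6·4, so 6 | x_1.
Assume 6 | x_r, so x_r = 6t for some integer t.
Then x_{r+1} = 4x_r − 18 = 4·(6t) − 18 = 6(4t − 3), so 6 | x_{r+1}.
This completes the inductive step, so 6 | x_n for all n ≥ 1.

6 | x_n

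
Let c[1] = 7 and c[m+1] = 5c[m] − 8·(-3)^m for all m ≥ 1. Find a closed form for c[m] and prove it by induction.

Claim: c[m] = 2·5^m + (-3)^m.

Base case: c[1] = 7, and 2·5^1 + (-3)^1 = 10 − 3 = 7.
Assume c[k] = 2·5^k + (-3)^k for some k ≥ 1.
Then c[k+1] = 5c[k] − 8·(-3)^k = 5·(2·5^k + (-3)^k) − 8·(-3)^k = 2·5^{k+1} + 5·(-3)^k − 8·(-3)^k = 2·5^{k+1} − 3·(-3)^k = 2·5^{k+1} + (-3)^{k+1}.
Hence c[m] = 2·5^m + (-3)^m for every m ≥ 1, by induction.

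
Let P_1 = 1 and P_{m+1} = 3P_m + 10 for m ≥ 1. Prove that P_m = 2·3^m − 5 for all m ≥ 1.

Base case: P_1 = 1, and 2·3^1 − 5 = 6 − 5 = 1.
Assume P_r = 2·3^r − 5 for some r ≥ 1.
Then P_{r+1} = 3P_r + 10 = 3·(2·3^r − 5) + 10 = 6·3^r − 15 + 10 = 2·3^{r+1} − 5.
Hence P_m = 2·3^m − 5 for every m ≥ 1, by induction.

P_m = 2·3^m − 5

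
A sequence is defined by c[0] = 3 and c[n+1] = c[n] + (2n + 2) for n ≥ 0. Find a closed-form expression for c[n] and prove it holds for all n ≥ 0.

Claim: c[n] = n^2 + n + 3.

Base case: c[0] = 3, and 0^2 + 0 + 3 = 3.
Assume c[r] = r^2 + r + 3.
Then c[r+1] = c[r] + (2r + 2) = (r^2 + r + 3) + (2r + 2) = r^2 + 3r + 5,
and (r+1)^2 + (r+1) + 3 = r^2 + 3r + 5.
Hence c[n] = n^2 + n + 3 for every n ≥ 0, by induction.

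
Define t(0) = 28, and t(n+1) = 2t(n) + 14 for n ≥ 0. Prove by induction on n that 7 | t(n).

Base case: t(0) = 28 = 7·4, so 7 | t(0).
Assume 7 | t(m), so t(m) = 7s for some integer s.
Then t(m+1) = 2t(m) + 14 = 2·(7s) + 14 = 7(2s + 2), so 7 | t(m+1).
So the property holds for m+1, and by induction 7 | t(n) for all n ≥ 0.

7 | t(n)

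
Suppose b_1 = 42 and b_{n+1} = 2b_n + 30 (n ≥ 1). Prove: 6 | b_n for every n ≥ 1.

Base case: b_1 = 42 = 6·7, so 6 | b_1.
Assume 6 | b_r, so b_r = 6t for some integer t.
Then b_{r+1} = 2b_r + 30 = 2·(6t) + 30 = 6(2t + 5), so 6 | b_{r+1}.
So the property holds for r+1, and by induction 6 | b_n for all n ≥ 1.

6 | b_n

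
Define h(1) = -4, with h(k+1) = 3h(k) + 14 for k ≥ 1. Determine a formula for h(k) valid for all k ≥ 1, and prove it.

Claim: h(k) = 3^k − 7.

Base case: h(1) = -4, and 3^1 − 7 = 3 − 7 = -4.
Assume h(j) = 3^j − 7 for some j ≥ 1.
Then h(j+1) = 3h(j) + 14 = 3·(3^j − 7) + 14 = 3^{j+1} − 21 + 14 = 3^{j+1} − 7.
Hence h(k) = 3^k − 7 for every k ≥ 1, by induction.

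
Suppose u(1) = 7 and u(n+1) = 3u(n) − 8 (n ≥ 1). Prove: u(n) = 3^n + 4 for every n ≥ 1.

Base case: u(1) = 7, and 3^1 + 4 = 3 + 4 = 7.
Assume u(m) = 3^m + 4 for some m ≥ 1.
Then u(m+1) = 3u(m) − 8 = 3·(3^m + 4) − 8 = 3^{m+1} + 12 − 8 = 3^{m+1} + 4.
This completes the inductive step, so u(n) = 3^n + 4 for all n ≥ 1.

u(n) = 3^n + 4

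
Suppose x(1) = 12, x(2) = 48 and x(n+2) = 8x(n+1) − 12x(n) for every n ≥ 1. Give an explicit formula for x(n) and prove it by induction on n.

Claim: x(n) = 3·2^n + 6^n.

Base cases: x(1) = 12 and 3·2^1 + 6^1 = 12; x(2) = 48 and 3·2^2 + 6^2 = 48.
Assume x(j) = 3·2^j + 6^j for all 1 ≤ j ≤ k, where k ≥ 2.
Then x(k+1) = 8x(k) − 12x(k−1) = 8·(3·2^k + 6^k) − 12·(3·2^{k−1} + 6^{k−1}) = 3·(8·2 − 12)2^{k−1} + (8·6 − 12)6^{k−1} = 12·2^{k−1} + 36·6^{k−1} = 3·2^{k+1} + 6^{k+1}.
This completes the inductive step, so x(n) = 3·2^n + 6^n for all n ≥ 1.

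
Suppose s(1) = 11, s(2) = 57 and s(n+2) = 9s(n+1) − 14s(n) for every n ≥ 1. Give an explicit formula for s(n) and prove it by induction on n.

Claim: s(n) = 2·2^n + 7^n.

Base cases: s(1) = 11 and 2·2^1 + 7^1 = 11; s(2) = 57 and 2·2^2 + 7^2 = 57.
Assume s(j) = 2·2^j + 7^j for all 1 ≤ j ≤ r, where r ≥ 2.
Then s(r+1) = 9s(r) − 14s(r−1) = 9·(2·2^r + 7^r) − 14·(2·2^{r−1} + 7^{r−1}) = 2·(9·2 − 14)2^{r−1} + (9·7 − 14)7^{r−1} = 8·2^{r−1} + 49·7^{r−1} = 2·2^{r+1} + 7^{r+1}.
This completes the inductive step, so s(n) = 2·2^n + 7^n for all n ≥ 1.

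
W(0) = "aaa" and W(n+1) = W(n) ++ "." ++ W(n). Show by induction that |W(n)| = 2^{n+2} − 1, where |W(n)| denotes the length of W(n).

Base case: |W(0)| = 3, and 2^{0+2} − 1 = 3.
Assume |W(m)| = 2^{m+2} − 1.
Then |W(m+1)| = |W(m)| + 1 + |W(m)| = 2|W(m)| + 1 = 2(2^{m+2} − 1) + 1 = 2^{m+3} − 2 + 1 = 2^{m+3} − 1.
By induction, |W(n)| = 2^{n+2} − 1 for all n ≥ 0.

|W(n)| = 2^{n+2} − 1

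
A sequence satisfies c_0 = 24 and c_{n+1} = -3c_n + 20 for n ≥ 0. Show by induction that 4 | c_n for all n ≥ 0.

Base case: c_0 = 24 = 4·6, so 4 | c_0.
Assume 4 | c_m, so c_m = 4t for some integer t.
Then c_{m+1} = -3c_m + 20 = -3·(4t) + 20 = 4(-3t + 5), so 4 | c_{m+1}.
By induction, 4 | c_n for all n ≥ 0.

4 | c_n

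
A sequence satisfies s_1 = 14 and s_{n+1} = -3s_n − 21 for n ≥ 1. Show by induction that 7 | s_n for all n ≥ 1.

Base case: s_1 = 14 = 7·2, so 7 | s_1.
Assume 7 | s_r, so s_r = 7t for some integer t.
Then s_{r+1} = -3s_r − 21 = -3·(7t) − 21 = 7(-3t − 3), so 7 | s_{r+1}.
So the property holds for r+1, and by induction 7 | s_n for all n ≥ 1.

7 | s_n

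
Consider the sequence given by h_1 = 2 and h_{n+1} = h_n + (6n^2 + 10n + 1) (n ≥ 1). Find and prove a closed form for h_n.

Claim: h_n = 2n^3 + 2n^2 − 3n + 1.

Base case: h_1 = 2, and 2·1^3 + 2·1^2 − 3·1 + 1 = 2.
Assume h_j = 2j^3 + 2j^2 − 3j + 1.
Then h_{j+1} = h_j + (6j^2 + 10j + 1) = (2j^3 + 2j^2 − 3j + 1) + (6j^2 + 10j + 1) = 2j^3 + 8j^2 + 7j + 2,
and 2·(j+1)^3 + 2·(j+1)^2 − 3·(j+1) + 1 = 2j^3 + 8j^2 + 7j + 2.
Hence h_n = 2n^3 + 2n^2 − 3n + 1 for every n ≥ 1, by induction.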